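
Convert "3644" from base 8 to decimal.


Input: "3644" in base 8
Positional expansion:
  Digit '3' (value 3) x 8^3 = 1536
  Digit '6' (value 6) x 8^2 = 384
  Digit '4' (value 4) x 8^1 = 32
  Digit '4' (value 4) x 8^0 = 4
Sum = 1956

1956


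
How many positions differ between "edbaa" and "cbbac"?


Comparing "edbaa" and "cbbac" position by position:
  Position 0: 'e' vs 'c' => DIFFER
  Position 1: 'd' vs 'b' => DIFFER
  Position 2: 'b' vs 'b' => same
  Position 3: 'a' vs 'a' => same
  Position 4: 'a' vs 'c' => DIFFER
Positions that differ: 3

3


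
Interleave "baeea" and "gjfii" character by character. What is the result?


Interleaving "baeea" and "gjfii":
  Position 0: 'b' from first, 'g' from second => "bg"
  Position 1: 'a' from first, 'j' from second => "aj"
  Position 2: 'e' from first, 'f' from second => "ef"
  Position 3: 'e' from first, 'i' from second => "ei"
  Position 4: 'a' from first, 'i' from second => "ai"
Result: bgajefeiai

bgajefeiai


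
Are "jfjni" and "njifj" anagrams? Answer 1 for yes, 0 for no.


Strings: "jfjni", "njifj"
Sorted first:  fijjn
Sorted second: fijjn
Sorted forms match => anagrams

1


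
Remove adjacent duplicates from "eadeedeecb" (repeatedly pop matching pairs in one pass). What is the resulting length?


Input: eadeedeecb
Stack-based adjacent duplicate removal:
  Read 'e': push. Stack: e
  Read 'a': push. Stack: ea
  Read 'd': push. Stack: ead
  Read 'e': push. Stack: eade
  Read 'e': matches stack top 'e' => pop. Stack: ead
  Read 'd': matches stack top 'd' => pop. Stack: ea
  Read 'e': push. Stack: eae
  Read 'e': matches stack top 'e' => pop. Stack: ea
  Read 'c': push. Stack: eac
  Read 'b': push. Stack: eacb
Final stack: "eacb" (length 4)

4


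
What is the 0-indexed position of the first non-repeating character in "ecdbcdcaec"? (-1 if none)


Input: ecdbcdcaec
Character frequencies:
  'a': 1
  'b': 1
  'c': 4
  'd': 2
  'e': 2
Scanning left to right for freq == 1:
  Position 0 ('e'): freq=2, skip
  Position 1 ('c'): freq=4, skip
  Position 2 ('d'): freq=2, skip
  Position 3 ('b'): unique! => answer = 3

3


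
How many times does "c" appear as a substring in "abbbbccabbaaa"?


Searching for "c" in "abbbbccabbaaa"
Scanning each position:
  Position 0: "a" => no
  Position 1: "b" => no
  Position 2: "b" => no
  Position 3: "b" => no
  Position 4: "b" => no
  Position 5: "c" => MATCH
  Position 6: "c" => MATCH
  Position 7: "a" => no
  Position 8: "b" => no
  Position 9: "b" => no
  Position 10: "a" => no
  Position 11: "a" => no
  Position 12: "a" => no
Total occurrences: 2

2


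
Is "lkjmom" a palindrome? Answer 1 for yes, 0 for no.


Input: lkjmom
Reversed: momjkl
  Compare pos 0 ('l') with pos 5 ('m'): MISMATCH
  Compare pos 1 ('k') with pos 4 ('o'): MISMATCH
  Compare pos 2 ('j') with pos 3 ('m'): MISMATCH
Result: not a palindrome

0


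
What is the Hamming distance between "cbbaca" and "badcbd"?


Comparing "cbbaca" and "badcbd" position by position:
  Position 0: 'c' vs 'b' => differ
  Position 1: 'b' vs 'a' => differ
  Position 2: 'b' vs 'd' => differ
  Position 3: 'a' vs 'c' => differ
  Position 4: 'c' vs 'b' => differ
  Position 5: 'a' vs 'd' => differ
Total differences (Hamming distance): 6

6


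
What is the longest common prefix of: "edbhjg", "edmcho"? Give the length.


Words: edbhjg, edmcho
  Position 0: all 'e' => match
  Position 1: all 'd' => match
  Position 2: ('b', 'm') => mismatch, stop
LCP = "ed" (length 2)

2


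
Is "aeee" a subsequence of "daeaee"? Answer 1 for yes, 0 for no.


Check if "aeee" is a subsequence of "daeaee"
Greedy scan:
  Position 0 ('d'): no match needed
  Position 1 ('a'): matches sub[0] = 'a'
  Position 2 ('e'): matches sub[1] = 'e'
  Position 3 ('a'): no match needed
  Position 4 ('e'): matches sub[2] = 'e'
  Position 5 ('e'): matches sub[3] = 'e'
All 4 characters matched => is a subsequence

1


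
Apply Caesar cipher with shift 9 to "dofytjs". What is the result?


Caesar cipher: shift "dofytjs" by 9
  'd' (pos 3) + 9 = pos 12 = 'm'
  'o' (pos 14) + 9 = pos 23 = 'x'
  'f' (pos 5) + 9 = pos 14 = 'o'
  'y' (pos 24) + 9 = pos 7 = 'h'
  't' (pos 19) + 9 = pos 2 = 'c'
  'j' (pos 9) + 9 = pos 18 = 's'
  's' (pos 18) + 9 = pos 1 = 'b'
Result: mxohcsb

mxohcsb


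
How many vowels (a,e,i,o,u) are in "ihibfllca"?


Input: ihibfllca
Checking each character:
  'i' at position 0: vowel (running total: 1)
  'h' at position 1: consonant
  'i' at position 2: vowel (running total: 2)
  'b' at position 3: consonant
  'f' at position 4: consonant
  'l' at position 5: consonant
  'l' at position 6: consonant
  'c' at position 7: consonant
  'a' at position 8: vowel (running total: 3)
Total vowels: 3

3


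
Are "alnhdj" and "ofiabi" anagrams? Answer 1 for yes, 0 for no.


Strings: "alnhdj", "ofiabi"
Sorted first:  adhjln
Sorted second: abfiio
Differ at position 1: 'd' vs 'b' => not anagrams

0


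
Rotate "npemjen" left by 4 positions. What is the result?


Input: "npemjen", rotate left by 4
First 4 characters: "npem"
Remaining characters: "jen"
Concatenate remaining + first: "jen" + "npem" = "jennpem"

jennpem


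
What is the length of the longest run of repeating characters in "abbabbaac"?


Input: "abbabbaac"
Scanning for longest run:
  Position 1 ('b'): new char, reset run to 1
  Position 2 ('b'): continues run of 'b', length=2
  Position 3 ('a'): new char, reset run to 1
  Position 4 ('b'): new char, reset run to 1
  Position 5 ('b'): continues run of 'b', length=2
  Position 6 ('a'): new char, reset run to 1
  Position 7 ('a'): continues run of 'a', length=2
  Position 8 ('c'): new char, reset run to 1
Longest run: 'b' with length 2

2


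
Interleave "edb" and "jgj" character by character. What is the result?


Interleaving "edb" and "jgj":
  Position 0: 'e' from first, 'j' from second => "ej"
  Position 1: 'd' from first, 'g' from second => "dg"
  Position 2: 'b' from first, 'j' from second => "bj"
Result: ejdgbj

ejdgbj


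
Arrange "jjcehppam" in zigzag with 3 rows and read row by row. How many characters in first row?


Zigzag "jjcehppam" into 3 rows:
Placing characters:
  'j' => row 0
  'j' => row 1
  'c' => row 2
  'e' => row 1
  'h' => row 0
  'p' => row 1
  'p' => row 2
  'a' => row 1
  'm' => row 0
Rows:
  Row 0: "jhm"
  Row 1: "jepa"
  Row 2: "cp"
First row length: 3

3


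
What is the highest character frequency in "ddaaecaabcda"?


Input: ddaaecaabcda
Character counts:
  'a': 5
  'b': 1
  'c': 2
  'd': 3
  'e': 1
Maximum frequency: 5

5


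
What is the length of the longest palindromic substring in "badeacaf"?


Input: "badeacaf"
Checking substrings for palindromes:
  [4:7] "aca" (len 3) => palindrome
Longest palindromic substring: "aca" with length 3

3


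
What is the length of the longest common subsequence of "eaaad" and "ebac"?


LCS of "eaaad" and "ebac"
DP table:
           e    b    a    c
      0    0    0    0    0
  e   0    1    1    1    1
  a   0    1    1    2    2
  a   0    1    1    2    2
  a   0    1    1    2    2
  d   0    1    1    2    2
LCS length = dp[5][4] = 2

2


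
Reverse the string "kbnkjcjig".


Input: kbnkjcjig
Reading characters right to left:
  Position 8: 'g'
  Position 7: 'i'
  Position 6: 'j'
  Position 5: 'c'
  Position 4: 'j'
  Position 3: 'k'
  Position 2: 'n'
  Position 1: 'b'
  Position 0: 'k'
Reversed: gijcjknbk

gijcjknbk


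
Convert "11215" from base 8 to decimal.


Input: "11215" in base 8
Positional expansion:
  Digit '1' (value 1) x 8^4 = 4096
  Digit '1' (value 1) x 8^3 = 512
  Digit '2' (value 2) x 8^2 = 128
  Digit '1' (value 1) x 8^1 = 8
  Digit '5' (value 5) x 8^0 = 5
Sum = 4749

4749


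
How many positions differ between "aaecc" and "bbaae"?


Comparing "aaecc" and "bbaae" position by position:
  Position 0: 'a' vs 'b' => DIFFER
  Position 1: 'a' vs 'b' => DIFFER
  Position 2: 'e' vs 'a' => DIFFER
  Position 3: 'c' vs 'a' => DIFFER
  Position 4: 'c' vs 'e' => DIFFER
Positions that differ: 5

5


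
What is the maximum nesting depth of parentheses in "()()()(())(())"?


Input: "()()()(())(())"
Tracking depth:
  Position 0 '(': depth becomes 1
  Position 1 ')': depth becomes 0
  Position 2 '(': depth becomes 1
  Position 3 ')': depth becomes 0
  Position 4 '(': depth becomes 1
  Position 5 ')': depth becomes 0
  Position 6 '(': depth becomes 1
  Position 7 '(': depth becomes 2
  Position 8 ')': depth becomes 1
  Position 9 ')': depth becomes 0
  Position 10 '(': depth becomes 1
  Position 11 '(': depth becomes 2
  Position 12 ')': depth becomes 1
  Position 13 ')': depth becomes 0
Maximum depth reached: 2

2


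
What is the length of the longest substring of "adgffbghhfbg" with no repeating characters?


Input: "adgffbghhfbg"
Sliding window (track last position of each char):
  Position 0 ('a'): window [0,0] length 1 -- new best
  Position 1 ('d'): window [0,1] length 2 -- new best
  Position 2 ('g'): window [0,2] length 3 -- new best
  Position 3 ('f'): window [0,3] length 4 -- new best
  Position 4 ('f'): repeat (last at 3), move window start to 4
  Position 4 ('f'): window [4,4] length 1
  Position 5 ('b'): window [4,5] length 2
  Position 6 ('g'): window [4,6] length 3
  Position 7 ('h'): window [4,7] length 4
  Position 8 ('h'): repeat (last at 7), move window start to 8
  Position 8 ('h'): window [8,8] length 1
  Position 9 ('f'): window [8,9] length 2
  Position 10 ('b'): window [8,10] length 3
  Position 11 ('g'): window [8,11] length 4
Longest substring with no repeats: "adgf" with length 4

4


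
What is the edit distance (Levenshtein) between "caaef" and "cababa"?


Computing edit distance: "caaef" -> "cababa"
DP table:
           c    a    b    a    b    a
      0    1    2    3    4    5    6
  c   1    0    1    2    3    4    5
  a   2    1    0    1    2    3    4
  a   3    2    1    1    1    2    3
  e   4    3    2    2    2    2    3
  f   5    4    3    3    3    3    3
Edit distance = dp[5][6] = 3

3


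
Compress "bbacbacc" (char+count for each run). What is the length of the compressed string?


Input: bbacbacc
Runs:
  'b' x 2 => "b2"
  'a' x 1 => "a1"
  'c' x 1 => "c1"
  'b' x 1 => "b1"
  'a' x 1 => "a1"
  'c' x 2 => "c2"
Compressed: "b2a1c1b1a1c2"
Compressed length: 12

12


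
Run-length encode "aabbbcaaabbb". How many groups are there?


Input: aabbbcaaabbb
Scanning for consecutive runs:
  Group 1: 'a' x 2 (positions 0-1)
  Group 2: 'b' x 3 (positions 2-4)
  Group 3: 'c' x 1 (positions 5-5)
  Group 4: 'a' x 3 (positions 6-8)
  Group 5: 'b' x 3 (positions 9-11)
Total groups: 5

5


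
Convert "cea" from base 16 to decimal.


Input: "cea" in base 16
Positional expansion:
  Digit 'c' (value 12) x 16^2 = 3072
  Digit 'e' (value 14) x 16^1 = 224
  Digit 'a' (value 10) x 16^0 = 10
Sum = 3306

3306


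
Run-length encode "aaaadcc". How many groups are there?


Input: aaaadcc
Scanning for consecutive runs:
  Group 1: 'a' x 4 (positions 0-3)
  Group 2: 'd' x 1 (positions 4-4)
  Group 3: 'c' x 2 (positions 5-6)
Total groups: 3

3


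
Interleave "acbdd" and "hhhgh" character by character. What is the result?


Interleaving "acbdd" and "hhhgh":
  Position 0: 'a' from first, 'h' from second => "ah"
  Position 1: 'c' from first, 'h' from second => "ch"
  Position 2: 'b' from first, 'h' from second => "bh"
  Position 3: 'd' from first, 'g' from second => "dg"
  Position 4: 'd' from first, 'h' from second => "dh"
Result: ahchbhdgdh

ahchbhdgdh


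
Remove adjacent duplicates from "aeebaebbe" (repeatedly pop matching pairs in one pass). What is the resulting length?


Input: aeebaebbe
Stack-based adjacent duplicate removal:
  Read 'a': push. Stack: a
  Read 'e': push. Stack: ae
  Read 'e': matches stack top 'e' => pop. Stack: a
  Read 'b': push. Stack: ab
  Read 'a': push. Stack: aba
  Read 'e': push. Stack: abae
  Read 'b': push. Stack: abaeb
  Read 'b': matches stack top 'b' => pop. Stack: abae
  Read 'e': matches stack top 'e' => pop. Stack: aba
Final stack: "aba" (length 3)

3


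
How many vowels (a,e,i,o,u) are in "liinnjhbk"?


Input: liinnjhbk
Checking each character:
  'l' at position 0: consonant
  'i' at position 1: vowel (running total: 1)
  'i' at position 2: vowel (running total: 2)
  'n' at position 3: consonant
  'n' at position 4: consonant
  'j' at position 5: consonant
  'h' at position 6: consonant
  'b' at position 7: consonant
  'k' at position 8: consonant
Total vowels: 2

2


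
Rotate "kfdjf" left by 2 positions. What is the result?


Input: "kfdjf", rotate left by 2
First 2 characters: "kf"
Remaining characters: "djf"
Concatenate remaining + first: "djf" + "kf" = "djfkf"

djfkf


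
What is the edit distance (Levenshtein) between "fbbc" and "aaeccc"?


Computing edit distance: "fbbc" -> "aaeccc"
DP table:
           a    a    e    c    c    c
      0    1    2    3    4    5    6
  f   1    1    2    3    4    5    6
  b   2    2    2    3    4    5    6
  b   3    3    3    3    4    5    6
  c   4    4    4    4    3    4    5
Edit distance = dp[4][6] = 5

5


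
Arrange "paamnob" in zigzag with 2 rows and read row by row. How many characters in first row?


Zigzag "paamnob" into 2 rows:
Placing characters:
  'p' => row 0
  'a' => row 1
  'a' => row 0
  'm' => row 1
  'n' => row 0
  'o' => row 1
  'b' => row 0
Rows:
  Row 0: "panb"
  Row 1: "amo"
First row length: 4

4


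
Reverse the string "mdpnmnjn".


Input: mdpnmnjn
Reading characters right to left:
  Position 7: 'n'
  Position 6: 'j'
  Position 5: 'n'
  Position 4: 'm'
  Position 3: 'n'
  Position 2: 'p'
  Position 1: 'd'
  Position 0: 'm'
Reversed: njnmnpdm

njnmnpdm


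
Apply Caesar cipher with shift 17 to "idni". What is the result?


Caesar cipher: shift "idni" by 17
  'i' (pos 8) + 17 = pos 25 = 'z'
  'd' (pos 3) + 17 = pos 20 = 'u'
  'n' (pos 13) + 17 = pos 4 = 'e'
  'i' (pos 8) + 17 = pos 25 = 'z'
Result: zuez

zuez


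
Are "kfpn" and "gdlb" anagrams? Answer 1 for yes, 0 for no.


Strings: "kfpn", "gdlb"
Sorted first:  fknp
Sorted second: bdgl
Differ at position 0: 'f' vs 'b' => not anagrams

0


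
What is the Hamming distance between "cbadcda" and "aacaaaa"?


Comparing "cbadcda" and "aacaaaa" position by position:
  Position 0: 'c' vs 'a' => differ
  Position 1: 'b' vs 'a' => differ
  Position 2: 'a' vs 'c' => differ
  Position 3: 'd' vs 'a' => differ
  Position 4: 'c' vs 'a' => differ
  Position 5: 'd' vs 'a' => differ
  Position 6: 'a' vs 'a' => same
Total differences (Hamming distance): 6

6


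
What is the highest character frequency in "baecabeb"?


Input: baecabeb
Character counts:
  'a': 2
  'b': 3
  'c': 1
  'e': 2
Maximum frequency: 3

3


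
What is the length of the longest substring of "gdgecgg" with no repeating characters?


Input: "gdgecgg"
Sliding window (track last position of each char):
  Position 0 ('g'): window [0,0] length 1 -- new best
  Position 1 ('d'): window [0,1] length 2 -- new best
  Position 2 ('g'): repeat (last at 0), move window start to 1
  Position 2 ('g'): window [1,2] length 2
  Position 3 ('e'): window [1,3] length 3 -- new best
  Position 4 ('c'): window [1,4] length 4 -- new best
  Position 5 ('g'): repeat (last at 2), move window start to 3
  Position 5 ('g'): window [3,5] length 3
  Position 6 ('g'): repeat (last at 5), move window start to 6
  Position 6 ('g'): window [6,6] length 1
Longest substring with no repeats: "dgec" with length 4

4


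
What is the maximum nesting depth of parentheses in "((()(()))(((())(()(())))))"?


Input: "((()(()))(((())(()(())))))"
Tracking depth:
  Position 0 '(': depth becomes 1
  Position 1 '(': depth becomes 2
  Position 2 '(': depth becomes 3
  Position 3 ')': depth becomes 2
  Position 4 '(': depth becomes 3
  Position 5 '(': depth becomes 4
  Position 6 ')': depth becomes 3
  Position 7 ')': depth becomes 2
  Position 8 ')': depth becomes 1
  Position 9 '(': depth becomes 2
  Position 10 '(': depth becomes 3
  Position 11 '(': depth becomes 4
  Position 12 '(': depth becomes 5
  Position 13 ')': depth becomes 4
  Position 14 ')': depth becomes 3
  Position 15 '(': depth becomes 4
  Position 16 '(': depth becomes 5
  Position 17 ')': depth becomes 4
  Position 18 '(': depth becomes 5
  Position 19 '(': depth becomes 6
  Position 20 ')': depth becomes 5
  Position 21 ')': depth becomes 4
  Position 22 ')': depth becomes 3
  Position 23 ')': depth becomes 2
  Position 24 ')': depth becomes 1
  Position 25 ')': depth becomes 0
Maximum depth reached: 6

6


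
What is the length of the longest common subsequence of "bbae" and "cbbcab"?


LCS of "bbae" and "cbbcab"
DP table:
           c    b    b    c    a    b
      0    0    0    0    0    0    0
  b   0    0    1    1    1    1    1
  b   0    0    1    2    2    2    2
  a   0    0    1    2    2    3    3
  e   0    0    1    2    2    3    3
LCS length = dp[4][6] = 3

3


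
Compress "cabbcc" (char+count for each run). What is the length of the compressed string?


Input: cabbcc
Runs:
  'c' x 1 => "c1"
  'a' x 1 => "a1"
  'b' x 2 => "b2"
  'c' x 2 => "c2"
Compressed: "c1a1b2c2"
Compressed length: 8

8


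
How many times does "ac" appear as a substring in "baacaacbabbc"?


Searching for "ac" in "baacaacbabbc"
Scanning each position:
  Position 0: "ba" => no
  Position 1: "aa" => no
  Position 2: "ac" => MATCH
  Position 3: "ca" => no
  Position 4: "aa" => no
  Position 5: "ac" => MATCH
  Position 6: "cb" => no
  Position 7: "ba" => no
  Position 8: "ab" => no
  Position 9: "bb" => no
  Position 10: "bc" => no
Total occurrences: 2

2


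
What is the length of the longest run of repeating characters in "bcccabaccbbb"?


Input: "bcccabaccbbb"
Scanning for longest run:
  Position 1 ('c'): new char, reset run to 1
  Position 2 ('c'): continues run of 'c', length=2
  Position 3 ('c'): continues run of 'c', length=3
  Position 4 ('a'): new char, reset run to 1
  Position 5 ('b'): new char, reset run to 1
  Position 6 ('a'): new char, reset run to 1
  Position 7 ('c'): new char, reset run to 1
  Position 8 ('c'): continues run of 'c', length=2
  Position 9 ('b'): new char, reset run to 1
  Position 10 ('b'): continues run of 'b', length=2
  Position 11 ('b'): continues run of 'b', length=3
Longest run: 'c' with length 3

3


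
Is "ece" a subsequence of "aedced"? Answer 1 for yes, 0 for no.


Check if "ece" is a subsequence of "aedced"
Greedy scan:
  Position 0 ('a'): no match needed
  Position 1 ('e'): matches sub[0] = 'e'
  Position 2 ('d'): no match needed
  Position 3 ('c'): matches sub[1] = 'c'
  Position 4 ('e'): matches sub[2] = 'e'
  Position 5 ('d'): no match needed
All 3 characters matched => is a subsequence

1


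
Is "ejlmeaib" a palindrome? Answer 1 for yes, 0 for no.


Input: ejlmeaib
Reversed: biaemlje
  Compare pos 0 ('e') with pos 7 ('b'): MISMATCH
  Compare pos 1 ('j') with pos 6 ('i'): MISMATCH
  Compare pos 2 ('l') with pos 5 ('a'): MISMATCH
  Compare pos 3 ('m') with pos 4 ('e'): MISMATCH
Result: not a palindrome

0


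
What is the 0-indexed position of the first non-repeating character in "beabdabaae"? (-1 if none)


Input: beabdabaae
Character frequencies:
  'a': 4
  'b': 3
  'd': 1
  'e': 2
Scanning left to right for freq == 1:
  Position 0 ('b'): freq=3, skip
  Position 1 ('e'): freq=2, skip
  Position 2 ('a'): freq=4, skip
  Position 3 ('b'): freq=3, skip
  Position 4 ('d'): unique! => answer = 4

4


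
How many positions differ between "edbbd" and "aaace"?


Comparing "edbbd" and "aaace" position by position:
  Position 0: 'e' vs 'a' => DIFFER
  Position 1: 'd' vs 'a' => DIFFER
  Position 2: 'b' vs 'a' => DIFFER
  Position 3: 'b' vs 'c' => DIFFER
  Position 4: 'd' vs 'e' => DIFFER
Positions that differ: 5

5


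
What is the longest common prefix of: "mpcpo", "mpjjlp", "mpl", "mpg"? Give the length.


Words: mpcpo, mpjjlp, mpl, mpg
  Position 0: all 'm' => match
  Position 1: all 'p' => match
  Position 2: ('c', 'j', 'l', 'g') => mismatch, stop
LCP = "mp" (length 2)

2


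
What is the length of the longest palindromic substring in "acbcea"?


Input: "acbcea"
Checking substrings for palindromes:
  [1:4] "cbc" (len 3) => palindrome
Longest palindromic substring: "cbc" with length 3

3


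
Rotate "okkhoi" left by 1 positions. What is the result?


Input: "okkhoi", rotate left by 1
First 1 characters: "o"
Remaining characters: "kkhoi"
Concatenate remaining + first: "kkhoi" + "o" = "kkhoio"

kkhoio


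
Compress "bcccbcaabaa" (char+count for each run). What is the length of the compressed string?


Input: bcccbcaabaa
Runs:
  'b' x 1 => "b1"
  'c' x 3 => "c3"
  'b' x 1 => "b1"
  'c' x 1 => "c1"
  'a' x 2 => "a2"
  'b' x 1 => "b1"
  'a' x 2 => "a2"
Compressed: "b1c3b1c1a2b1a2"
Compressed length: 14

14


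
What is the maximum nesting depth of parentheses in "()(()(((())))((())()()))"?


Input: "()(()(((())))((())()()))"
Tracking depth:
  Position 0 '(': depth becomes 1
  Position 1 ')': depth becomes 0
  Position 2 '(': depth becomes 1
  Position 3 '(': depth becomes 2
  Position 4 ')': depth becomes 1
  Position 5 '(': depth becomes 2
  Position 6 '(': depth becomes 3
  Position 7 '(': depth becomes 4
  Position 8 '(': depth becomes 5
  Position 9 ')': depth becomes 4
  Position 10 ')': depth becomes 3
  Position 11 ')': depth becomes 2
  Position 12 ')': depth becomes 1
  Position 13 '(': depth becomes 2
  Position 14 '(': depth becomes 3
  Position 15 '(': depth becomes 4
  Position 16 ')': depth becomes 3
  Position 17 ')': depth becomes 2
  Position 18 '(': depth becomes 3
  Position 19 ')': depth becomes 2
  Position 20 '(': depth becomes 3
  Position 21 ')': depth becomes 2
  Position 22 ')': depth becomes 1
  Position 23 ')': depth becomes 0
Maximum depth reached: 5

5


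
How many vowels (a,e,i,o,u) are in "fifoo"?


Input: fifoo
Checking each character:
  'f' at position 0: consonant
  'i' at position 1: vowel (running total: 1)
  'f' at position 2: consonant
  'o' at position 3: vowel (running total: 2)
  'o' at position 4: vowel (running total: 3)
Total vowels: 3

3


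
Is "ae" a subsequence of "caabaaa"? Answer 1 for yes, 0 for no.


Check if "ae" is a subsequence of "caabaaa"
Greedy scan:
  Position 0 ('c'): no match needed
  Position 1 ('a'): matches sub[0] = 'a'
  Position 2 ('a'): no match needed
  Position 3 ('b'): no match needed
  Position 4 ('a'): no match needed
  Position 5 ('a'): no match needed
  Position 6 ('a'): no match needed
Only matched 1/2 characters => not a subsequence

0


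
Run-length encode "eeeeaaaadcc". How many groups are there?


Input: eeeeaaaadcc
Scanning for consecutive runs:
  Group 1: 'e' x 4 (positions 0-3)
  Group 2: 'a' x 4 (positions 4-7)
  Group 3: 'd' x 1 (positions 8-8)
  Group 4: 'c' x 2 (positions 9-10)
Total groups: 4

4


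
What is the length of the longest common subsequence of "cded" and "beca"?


LCS of "cded" and "beca"
DP table:
           b    e    c    a
      0    0    0    0    0
  c   0    0    0    1    1
  d   0    0    0    1    1
  e   0    0    1    1    1
  d   0    0    1    1    1
LCS length = dp[4][4] = 1

1


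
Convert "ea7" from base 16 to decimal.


Input: "ea7" in base 16
Positional expansion:
  Digit 'e' (value 14) x 16^2 = 3584
  Digit 'a' (value 10) x 16^1 = 160
  Digit '7' (value 7) x 16^0 = 7
Sum = 3751

3751


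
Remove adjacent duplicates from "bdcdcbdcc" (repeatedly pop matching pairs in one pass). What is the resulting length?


Input: bdcdcbdcc
Stack-based adjacent duplicate removal:
  Read 'b': push. Stack: b
  Read 'd': push. Stack: bd
  Read 'c': push. Stack: bdc
  Read 'd': push. Stack: bdcd
  Read 'c': push. Stack: bdcdc
  Read 'b': push. Stack: bdcdcb
  Read 'd': push. Stack: bdcdcbd
  Read 'c': push. Stack: bdcdcbdc
  Read 'c': matches stack top 'c' => pop. Stack: bdcdcbd
Final stack: "bdcdcbd" (length 7)

7


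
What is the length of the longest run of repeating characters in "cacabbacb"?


Input: "cacabbacb"
Scanning for longest run:
  Position 1 ('a'): new char, reset run to 1
  Position 2 ('c'): new char, reset run to 1
  Position 3 ('a'): new char, reset run to 1
  Position 4 ('b'): new char, reset run to 1
  Position 5 ('b'): continues run of 'b', length=2
  Position 6 ('a'): new char, reset run to 1
  Position 7 ('c'): new char, reset run to 1
  Position 8 ('b'): new char, reset run to 1
Longest run: 'b' with length 2

2


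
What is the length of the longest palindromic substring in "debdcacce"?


Input: "debdcacce"
Checking substrings for palindromes:
  [4:7] "cac" (len 3) => palindrome
  [6:8] "cc" (len 2) => palindrome
Longest palindromic substring: "cac" with length 3

3


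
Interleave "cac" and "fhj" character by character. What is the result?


Interleaving "cac" and "fhj":
  Position 0: 'c' from first, 'f' from second => "cf"
  Position 1: 'a' from first, 'h' from second => "ah"
  Position 2: 'c' from first, 'j' from second => "cj"
Result: cfahcj

cfahcj


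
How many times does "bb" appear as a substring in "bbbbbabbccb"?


Searching for "bb" in "bbbbbabbccb"
Scanning each position:
  Position 0: "bb" => MATCH
  Position 1: "bb" => MATCH
  Position 2: "bb" => MATCH
  Position 3: "bb" => MATCH
  Position 4: "ba" => no
  Position 5: "ab" => no
  Position 6: "bb" => MATCH
  Position 7: "bc" => no
  Position 8: "cc" => no
  Position 9: "cb" => no
Total occurrences: 5

5


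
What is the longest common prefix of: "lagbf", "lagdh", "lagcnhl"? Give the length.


Words: lagbf, lagdh, lagcnhl
  Position 0: all 'l' => match
  Position 1: all 'a' => match
  Position 2: all 'g' => match
  Position 3: ('b', 'd', 'c') => mismatch, stop
LCP = "lag" (length 3)

3


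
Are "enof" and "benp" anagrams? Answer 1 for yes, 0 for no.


Strings: "enof", "benp"
Sorted first:  efno
Sorted second: benp
Differ at position 0: 'e' vs 'b' => not anagrams

0


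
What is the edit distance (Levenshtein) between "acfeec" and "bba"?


Computing edit distance: "acfeec" -> "bba"
DP table:
           b    b    a
      0    1    2    3
  a   1    1    2    2
  c   2    2    2    3
  f   3    3    3    3
  e   4    4    4    4
  e   5    5    5    5
  c   6    6    6    6
Edit distance = dp[6][3] = 6

6


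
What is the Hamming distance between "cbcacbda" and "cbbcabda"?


Comparing "cbcacbda" and "cbbcabda" position by position:
  Position 0: 'c' vs 'c' => same
  Position 1: 'b' vs 'b' => same
  Position 2: 'c' vs 'b' => differ
  Position 3: 'a' vs 'c' => differ
  Position 4: 'c' vs 'a' => differ
  Position 5: 'b' vs 'b' => same
  Position 6: 'd' vs 'd' => same
  Position 7: 'a' vs 'a' => same
Total differences (Hamming distance): 3

3


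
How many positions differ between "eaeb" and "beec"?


Comparing "eaeb" and "beec" position by position:
  Position 0: 'e' vs 'b' => DIFFER
  Position 1: 'a' vs 'e' => DIFFER
  Position 2: 'e' vs 'e' => same
  Position 3: 'b' vs 'c' => DIFFER
Positions that differ: 3

3


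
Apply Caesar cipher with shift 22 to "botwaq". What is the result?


Caesar cipher: shift "botwaq" by 22
  'b' (pos 1) + 22 = pos 23 = 'x'
  'o' (pos 14) + 22 = pos 10 = 'k'
  't' (pos 19) + 22 = pos 15 = 'p'
  'w' (pos 22) + 22 = pos 18 = 's'
  'a' (pos 0) + 22 = pos 22 = 'w'
  'q' (pos 16) + 22 = pos 12 = 'm'
Result: xkpswm

xkpswm


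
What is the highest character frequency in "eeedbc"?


Input: eeedbc
Character counts:
  'b': 1
  'c': 1
  'd': 1
  'e': 3
Maximum frequency: 3

3


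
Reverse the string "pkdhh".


Input: pkdhh
Reading characters right to left:
  Position 4: 'h'
  Position 3: 'h'
  Position 2: 'd'
  Position 1: 'k'
  Position 0: 'p'
Reversed: hhdkp

hhdkp


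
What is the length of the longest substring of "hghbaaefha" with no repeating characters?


Input: "hghbaaefha"
Sliding window (track last position of each char):
  Position 0 ('h'): window [0,0] length 1 -- new best
  Position 1 ('g'): window [0,1] length 2 -- new best
  Position 2 ('h'): repeat (last at 0), move window start to 1
  Position 2 ('h'): window [1,2] length 2
  Position 3 ('b'): window [1,3] length 3 -- new best
  Position 4 ('a'): window [1,4] length 4 -- new best
  Position 5 ('a'): repeat (last at 4), move window start to 5
  Position 5 ('a'): window [5,5] length 1
  Position 6 ('e'): window [5,6] length 2
  Position 7 ('f'): window [5,7] length 3
  Position 8 ('h'): window [5,8] length 4
  Position 9 ('a'): repeat (last at 5), move window start to 6
  Position 9 ('a'): window [6,9] length 4
Longest substring with no repeats: "ghba" with length 4

4


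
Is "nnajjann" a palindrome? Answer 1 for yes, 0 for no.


Input: nnajjann
Reversed: nnajjann
  Compare pos 0 ('n') with pos 7 ('n'): match
  Compare pos 1 ('n') with pos 6 ('n'): match
  Compare pos 2 ('a') with pos 5 ('a'): match
  Compare pos 3 ('j') with pos 4 ('j'): match
Result: palindrome

1


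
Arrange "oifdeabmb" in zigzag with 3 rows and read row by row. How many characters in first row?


Zigzag "oifdeabmb" into 3 rows:
Placing characters:
  'o' => row 0
  'i' => row 1
  'f' => row 2
  'd' => row 1
  'e' => row 0
  'a' => row 1
  'b' => row 2
  'm' => row 1
  'b' => row 0
Rows:
  Row 0: "oeb"
  Row 1: "idam"
  Row 2: "fb"
First row length: 3

3


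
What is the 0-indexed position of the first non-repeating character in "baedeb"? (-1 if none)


Input: baedeb
Character frequencies:
  'a': 1
  'b': 2
  'd': 1
  'e': 2
Scanning left to right for freq == 1:
  Position 0 ('b'): freq=2, skip
  Position 1 ('a'): unique! => answer = 1

1


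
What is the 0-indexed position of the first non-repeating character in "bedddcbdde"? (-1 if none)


Input: bedddcbdde
Character frequencies:
  'b': 2
  'c': 1
  'd': 5
  'e': 2
Scanning left to right for freq == 1:
  Position 0 ('b'): freq=2, skip
  Position 1 ('e'): freq=2, skip
  Position 2 ('d'): freq=5, skip
  Position 3 ('d'): freq=5, skip
  Position 4 ('d'): freq=5, skip
  Position 5 ('c'): unique! => answer = 5

5


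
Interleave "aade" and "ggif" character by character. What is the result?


Interleaving "aade" and "ggif":
  Position 0: 'a' from first, 'g' from second => "ag"
  Position 1: 'a' from first, 'g' from second => "ag"
  Position 2: 'd' from first, 'i' from second => "di"
  Position 3: 'e' from first, 'f' from second => "ef"
Result: agagdief

agagdief


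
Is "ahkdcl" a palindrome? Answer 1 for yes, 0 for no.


Input: ahkdcl
Reversed: lcdkha
  Compare pos 0 ('a') with pos 5 ('l'): MISMATCH
  Compare pos 1 ('h') with pos 4 ('c'): MISMATCH
  Compare pos 2 ('k') with pos 3 ('d'): MISMATCH
Result: not a palindrome

0


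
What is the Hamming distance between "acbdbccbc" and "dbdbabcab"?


Comparing "acbdbccbc" and "dbdbabcab" position by position:
  Position 0: 'a' vs 'd' => differ
  Position 1: 'c' vs 'b' => differ
  Position 2: 'b' vs 'd' => differ
  Position 3: 'd' vs 'b' => differ
  Position 4: 'b' vs 'a' => differ
  Position 5: 'c' vs 'b' => differ
  Position 6: 'c' vs 'c' => same
  Position 7: 'b' vs 'a' => differ
  Position 8: 'c' vs 'b' => differ
Total differences (Hamming distance): 8

8


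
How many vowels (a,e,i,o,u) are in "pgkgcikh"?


Input: pgkgcikh
Checking each character:
  'p' at position 0: consonant
  'g' at position 1: consonant
  'k' at position 2: consonant
  'g' at position 3: consonant
  'c' at position 4: consonant
  'i' at position 5: vowel (running total: 1)
  'k' at position 6: consonant
  'h' at position 7: consonant
Total vowels: 1

1


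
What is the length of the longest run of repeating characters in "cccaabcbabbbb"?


Input: "cccaabcbabbbb"
Scanning for longest run:
  Position 1 ('c'): continues run of 'c', length=2
  Position 2 ('c'): continues run of 'c', length=3
  Position 3 ('a'): new char, reset run to 1
  Position 4 ('a'): continues run of 'a', length=2
  Position 5 ('b'): new char, reset run to 1
  Position 6 ('c'): new char, reset run to 1
  Position 7 ('b'): new char, reset run to 1
  Position 8 ('a'): new char, reset run to 1
  Position 9 ('b'): new char, reset run to 1
  Position 10 ('b'): continues run of 'b', length=2
  Position 11 ('b'): continues run of 'b', length=3
  Position 12 ('b'): continues run of 'b', length=4
Longest run: 'b' with length 4

4


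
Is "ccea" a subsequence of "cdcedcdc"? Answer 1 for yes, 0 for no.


Check if "ccea" is a subsequence of "cdcedcdc"
Greedy scan:
  Position 0 ('c'): matches sub[0] = 'c'
  Position 1 ('d'): no match needed
  Position 2 ('c'): matches sub[1] = 'c'
  Position 3 ('e'): matches sub[2] = 'e'
  Position 4 ('d'): no match needed
  Position 5 ('c'): no match needed
  Position 6 ('d'): no match needed
  Position 7 ('c'): no match needed
Only matched 3/4 characters => not a subsequence

0


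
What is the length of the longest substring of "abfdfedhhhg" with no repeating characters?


Input: "abfdfedhhhg"
Sliding window (track last position of each char):
  Position 0 ('a'): window [0,0] length 1 -- new best
  Position 1 ('b'): window [0,1] length 2 -- new best
  Position 2 ('f'): window [0,2] length 3 -- new best
  Position 3 ('d'): window [0,3] length 4 -- new best
  Position 4 ('f'): repeat (last at 2), move window start to 3
  Position 4 ('f'): window [3,4] length 2
  Position 5 ('e'): window [3,5] length 3
  Position 6 ('d'): repeat (last at 3), move window start to 4
  Position 6 ('d'): window [4,6] length 3
  Position 7 ('h'): window [4,7] length 4
  Position 8 ('h'): repeat (last at 7), move window start to 8
  Position 8 ('h'): window [8,8] length 1
  Position 9 ('h'): repeat (last at 8), move window start to 9
  Position 9 ('h'): window [9,9] length 1
  Position 10 ('g'): window [9,10] length 2
Longest substring with no repeats: "abfd" with length 4

4


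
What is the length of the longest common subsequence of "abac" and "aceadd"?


LCS of "abac" and "aceadd"
DP table:
           a    c    e    a    d    d
      0    0    0    0    0    0    0
  a   0    1    1    1    1    1    1
  b   0    1    1    1    1    1    1
  a   0    1    1    1    2    2    2
  c   0    1    2    2    2    2    2
LCS length = dp[4][6] = 2

2


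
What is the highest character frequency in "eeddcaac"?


Input: eeddcaac
Character counts:
  'a': 2
  'c': 2
  'd': 2
  'e': 2
Maximum frequency: 2

2


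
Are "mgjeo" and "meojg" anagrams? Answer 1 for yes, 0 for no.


Strings: "mgjeo", "meojg"
Sorted first:  egjmo
Sorted second: egjmo
Sorted forms match => anagrams

1


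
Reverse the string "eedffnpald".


Input: eedffnpald
Reading characters right to left:
  Position 9: 'd'
  Position 8: 'l'
  Position 7: 'a'
  Position 6: 'p'
  Position 5: 'n'
  Position 4: 'f'
  Position 3: 'f'
  Position 2: 'd'
  Position 1: 'e'
  Position 0: 'e'
Reversed: dlapnffdee

dlapnffdee


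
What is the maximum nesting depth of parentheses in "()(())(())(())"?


Input: "()(())(())(())"
Tracking depth:
  Position 0 '(': depth becomes 1
  Position 1 ')': depth becomes 0
  Position 2 '(': depth becomes 1
  Position 3 '(': depth becomes 2
  Position 4 ')': depth becomes 1
  Position 5 ')': depth becomes 0
  Position 6 '(': depth becomes 1
  Position 7 '(': depth becomes 2
  Position 8 ')': depth becomes 1
  Position 9 ')': depth becomes 0
  Position 10 '(': depth becomes 1
  Position 11 '(': depth becomes 2
  Position 12 ')': depth becomes 1
  Position 13 ')': depth becomes 0
Maximum depth reached: 2

2


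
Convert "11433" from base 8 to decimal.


Input: "11433" in base 8
Positional expansion:
  Digit '1' (value 1) x 8^4 = 4096
  Digit '1' (value 1) x 8^3 = 512
  Digit '4' (value 4) x 8^2 = 256
  Digit '3' (value 3) x 8^1 = 24
  Digit '3' (value 3) x 8^0 = 3
Sum = 4891

4891


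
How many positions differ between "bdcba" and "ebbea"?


Comparing "bdcba" and "ebbea" position by position:
  Position 0: 'b' vs 'e' => DIFFER
  Position 1: 'd' vs 'b' => DIFFER
  Position 2: 'c' vs 'b' => DIFFER
  Position 3: 'b' vs 'e' => DIFFER
  Position 4: 'a' vs 'a' => same
Positions that differ: 4

4


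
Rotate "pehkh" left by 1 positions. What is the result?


Input: "pehkh", rotate left by 1
First 1 characters: "p"
Remaining characters: "ehkh"
Concatenate remaining + first: "ehkh" + "p" = "ehkhp"

ehkhp


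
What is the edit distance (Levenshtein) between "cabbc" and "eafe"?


Computing edit distance: "cabbc" -> "eafe"
DP table:
           e    a    f    e
      0    1    2    3    4
  c   1    1    2    3    4
  a   2    2    1    2    3
  b   3    3    2    2    3
  b   4    4    3    3    3
  c   5    5    4    4    4
Edit distance = dp[5][4] = 4

4


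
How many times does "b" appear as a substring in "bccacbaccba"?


Searching for "b" in "bccacbaccba"
Scanning each position:
  Position 0: "b" => MATCH
  Position 1: "c" => no
  Position 2: "c" => no
  Position 3: "a" => no
  Position 4: "c" => no
  Position 5: "b" => MATCH
  Position 6: "a" => no
  Position 7: "c" => no
  Position 8: "c" => no
  Position 9: "b" => MATCH
  Position 10: "a" => no
Total occurrences: 3

3


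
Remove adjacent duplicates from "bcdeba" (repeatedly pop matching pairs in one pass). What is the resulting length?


Input: bcdeba
Stack-based adjacent duplicate removal:
  Read 'b': push. Stack: b
  Read 'c': push. Stack: bc
  Read 'd': push. Stack: bcd
  Read 'e': push. Stack: bcde
  Read 'b': push. Stack: bcdeb
  Read 'a': push. Stack: bcdeba
Final stack: "bcdeba" (length 6)

6


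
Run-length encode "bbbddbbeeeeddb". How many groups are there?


Input: bbbddbbeeeeddb
Scanning for consecutive runs:
  Group 1: 'b' x 3 (positions 0-2)
  Group 2: 'd' x 2 (positions 3-4)
  Group 3: 'b' x 2 (positions 5-6)
  Group 4: 'e' x 4 (positions 7-10)
  Group 5: 'd' x 2 (positions 11-12)
  Group 6: 'b' x 1 (positions 13-13)
Total groups: 6

6


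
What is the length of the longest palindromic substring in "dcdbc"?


Input: "dcdbc"
Checking substrings for palindromes:
  [0:3] "dcd" (len 3) => palindrome
Longest palindromic substring: "dcd" with length 3

3


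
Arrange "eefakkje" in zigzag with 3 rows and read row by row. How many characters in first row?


Zigzag "eefakkje" into 3 rows:
Placing characters:
  'e' => row 0
  'e' => row 1
  'f' => row 2
  'a' => row 1
  'k' => row 0
  'k' => row 1
  'j' => row 2
  'e' => row 1
Rows:
  Row 0: "ek"
  Row 1: "eake"
  Row 2: "fj"
First row length: 2

2


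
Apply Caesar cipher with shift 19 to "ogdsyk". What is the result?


Caesar cipher: shift "ogdsyk" by 19
  'o' (pos 14) + 19 = pos 7 = 'h'
  'g' (pos 6) + 19 = pos 25 = 'z'
  'd' (pos 3) + 19 = pos 22 = 'w'
  's' (pos 18) + 19 = pos 11 = 'l'
  'y' (pos 24) + 19 = pos 17 = 'r'
  'k' (pos 10) + 19 = pos 3 = 'd'
Result: hzwlrd

hzwlrd


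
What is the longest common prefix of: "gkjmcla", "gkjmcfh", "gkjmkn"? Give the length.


Words: gkjmcla, gkjmcfh, gkjmkn
  Position 0: all 'g' => match
  Position 1: all 'k' => match
  Position 2: all 'j' => match
  Position 3: all 'm' => match
  Position 4: ('c', 'c', 'k') => mismatch, stop
LCP = "gkjm" (length 4)

4


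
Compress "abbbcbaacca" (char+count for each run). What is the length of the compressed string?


Input: abbbcbaacca
Runs:
  'a' x 1 => "a1"
  'b' x 3 => "b3"
  'c' x 1 => "c1"
  'b' x 1 => "b1"
  'a' x 2 => "a2"
  'c' x 2 => "c2"
  'a' x 1 => "a1"
Compressed: "a1b3c1b1a2c2a1"
Compressed length: 14

14


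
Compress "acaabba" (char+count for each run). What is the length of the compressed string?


Input: acaabba
Runs:
  'a' x 1 => "a1"
  'c' x 1 => "c1"
  'a' x 2 => "a2"
  'b' x 2 => "b2"
  'a' x 1 => "a1"
Compressed: "a1c1a2b2a1"
Compressed length: 10

10


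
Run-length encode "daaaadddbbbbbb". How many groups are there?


Input: daaaadddbbbbbb
Scanning for consecutive runs:
  Group 1: 'd' x 1 (positions 0-0)
  Group 2: 'a' x 4 (positions 1-4)
  Group 3: 'd' x 3 (positions 5-7)
  Group 4: 'b' x 6 (positions 8-13)
Total groups: 4

4


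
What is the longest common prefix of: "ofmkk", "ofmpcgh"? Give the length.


Words: ofmkk, ofmpcgh
  Position 0: all 'o' => match
  Position 1: all 'f' => match
  Position 2: all 'm' => match
  Position 3: ('k', 'p') => mismatch, stop
LCP = "ofm" (length 3)

3
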